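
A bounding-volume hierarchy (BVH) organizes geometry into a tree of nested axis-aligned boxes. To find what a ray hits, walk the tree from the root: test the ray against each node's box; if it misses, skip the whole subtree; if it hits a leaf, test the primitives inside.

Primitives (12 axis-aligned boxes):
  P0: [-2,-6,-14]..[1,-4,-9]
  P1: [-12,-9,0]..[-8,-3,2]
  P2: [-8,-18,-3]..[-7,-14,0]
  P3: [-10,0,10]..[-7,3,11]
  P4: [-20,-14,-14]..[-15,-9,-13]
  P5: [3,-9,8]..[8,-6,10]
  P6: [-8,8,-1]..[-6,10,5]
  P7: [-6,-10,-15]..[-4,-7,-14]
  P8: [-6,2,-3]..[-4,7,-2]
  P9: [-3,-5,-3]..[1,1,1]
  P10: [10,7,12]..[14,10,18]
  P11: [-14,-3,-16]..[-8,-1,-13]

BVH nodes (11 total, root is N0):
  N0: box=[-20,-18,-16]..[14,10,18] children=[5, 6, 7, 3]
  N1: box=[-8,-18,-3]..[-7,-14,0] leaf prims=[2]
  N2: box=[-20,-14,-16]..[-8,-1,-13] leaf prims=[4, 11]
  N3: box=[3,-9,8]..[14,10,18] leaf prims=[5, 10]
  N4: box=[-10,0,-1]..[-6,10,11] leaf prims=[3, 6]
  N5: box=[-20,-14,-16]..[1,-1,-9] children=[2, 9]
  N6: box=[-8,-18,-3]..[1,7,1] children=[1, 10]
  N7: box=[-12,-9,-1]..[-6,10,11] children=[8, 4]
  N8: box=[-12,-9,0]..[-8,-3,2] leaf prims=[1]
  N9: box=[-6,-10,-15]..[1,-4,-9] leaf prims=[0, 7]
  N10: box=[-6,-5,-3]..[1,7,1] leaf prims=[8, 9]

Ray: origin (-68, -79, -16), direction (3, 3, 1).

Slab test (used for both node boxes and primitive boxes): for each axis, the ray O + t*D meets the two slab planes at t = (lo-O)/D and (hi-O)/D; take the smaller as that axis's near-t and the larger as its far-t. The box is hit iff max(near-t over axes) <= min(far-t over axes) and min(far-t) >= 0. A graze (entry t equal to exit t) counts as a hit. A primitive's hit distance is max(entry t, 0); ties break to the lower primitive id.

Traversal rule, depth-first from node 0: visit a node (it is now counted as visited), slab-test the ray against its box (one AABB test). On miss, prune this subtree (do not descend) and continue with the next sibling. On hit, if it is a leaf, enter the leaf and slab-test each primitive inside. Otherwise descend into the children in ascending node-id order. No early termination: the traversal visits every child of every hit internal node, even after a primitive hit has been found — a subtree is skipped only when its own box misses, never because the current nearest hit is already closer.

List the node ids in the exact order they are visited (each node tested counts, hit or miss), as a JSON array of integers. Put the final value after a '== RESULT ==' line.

Traverse from the root:
N0 x:[16,82/3] y:[61/3,89/3] z:[0,34] -> hit [61/3,82/3], descend [3, 5, 6, 7]
  N3 x:[71/3,82/3] y:[70/3,89/3] z:[24,34] -> hit [24,82/3] leaf, test {P5@t=24, P10(miss)}
  N5 x:[16,23] y:[65/3,26] z:[0,7] -> miss, prune
  N6 x:[20,23] y:[61/3,86/3] z:[13,17] -> miss, prune
  N7 x:[56/3,62/3] y:[70/3,89/3] z:[15,27] -> miss, prune

5 AABB tests over nodes [0, 3, 5, 6, 7]; 1 leaf entered; closest P5.

== RESULT ==
[0, 3, 5, 6, 7]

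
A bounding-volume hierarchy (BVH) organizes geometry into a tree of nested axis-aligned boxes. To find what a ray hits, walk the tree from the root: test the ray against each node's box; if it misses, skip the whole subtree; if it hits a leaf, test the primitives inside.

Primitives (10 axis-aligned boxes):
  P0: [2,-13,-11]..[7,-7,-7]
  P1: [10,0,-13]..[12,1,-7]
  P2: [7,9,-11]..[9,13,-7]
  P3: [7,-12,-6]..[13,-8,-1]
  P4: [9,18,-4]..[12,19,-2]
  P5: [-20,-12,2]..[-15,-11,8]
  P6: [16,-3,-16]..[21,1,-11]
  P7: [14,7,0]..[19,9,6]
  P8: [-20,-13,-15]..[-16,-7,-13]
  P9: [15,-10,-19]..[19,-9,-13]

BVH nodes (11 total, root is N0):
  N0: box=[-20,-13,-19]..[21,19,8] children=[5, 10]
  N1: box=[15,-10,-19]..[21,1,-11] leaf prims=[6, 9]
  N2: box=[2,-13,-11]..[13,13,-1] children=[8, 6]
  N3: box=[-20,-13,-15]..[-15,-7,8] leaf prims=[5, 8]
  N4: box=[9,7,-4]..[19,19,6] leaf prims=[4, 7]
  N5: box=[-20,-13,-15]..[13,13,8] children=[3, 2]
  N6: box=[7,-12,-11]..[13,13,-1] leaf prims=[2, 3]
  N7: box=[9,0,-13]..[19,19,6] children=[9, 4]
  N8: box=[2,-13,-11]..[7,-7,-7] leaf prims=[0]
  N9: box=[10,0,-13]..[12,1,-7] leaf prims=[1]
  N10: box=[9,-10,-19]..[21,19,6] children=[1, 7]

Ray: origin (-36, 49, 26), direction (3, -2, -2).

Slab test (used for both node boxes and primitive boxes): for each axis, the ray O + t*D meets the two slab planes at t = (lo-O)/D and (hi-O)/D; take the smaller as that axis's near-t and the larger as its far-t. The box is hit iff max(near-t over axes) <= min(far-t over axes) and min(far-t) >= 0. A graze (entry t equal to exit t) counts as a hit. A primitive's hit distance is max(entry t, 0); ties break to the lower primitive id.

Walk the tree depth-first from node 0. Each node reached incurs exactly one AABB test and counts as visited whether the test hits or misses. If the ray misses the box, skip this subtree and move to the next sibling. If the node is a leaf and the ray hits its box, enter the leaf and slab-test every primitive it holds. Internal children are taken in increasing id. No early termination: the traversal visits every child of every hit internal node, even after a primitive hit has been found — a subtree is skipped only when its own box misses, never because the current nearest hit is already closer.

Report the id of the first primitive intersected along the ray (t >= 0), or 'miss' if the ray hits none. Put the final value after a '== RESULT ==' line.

Trace the traversal:
N0 x:[16/3,19] y:[15,31] z:[9,45/2] -> hit [15,19], descend [5, 10]
  N5 x:[16/3,49/3] y:[18,31] z:[9,41/2] -> miss, prune
  N10 x:[15,19] y:[15,59/2] z:[10,45/2] -> hit [15,19], descend [1, 7]
    N1 x:[17,19] y:[24,59/2] z:[37/2,45/2] -> miss, prune
    N7 x:[15,55/3] y:[15,49/2] z:[10,39/2] -> hit [15,55/3], descend [4, 9]
      N4 x:[15,55/3] y:[15,21] z:[10,15] -> hit [15,15] leaf, test {P4@t=15, P7(miss)}
      N9 x:[46/3,16] y:[24,49/2] z:[33/2,39/2] -> miss, prune

order=[0, 5, 10, 1, 7, 4, 9]  |boxes|=7  |leaves|=1  hit=P4

== RESULT ==
4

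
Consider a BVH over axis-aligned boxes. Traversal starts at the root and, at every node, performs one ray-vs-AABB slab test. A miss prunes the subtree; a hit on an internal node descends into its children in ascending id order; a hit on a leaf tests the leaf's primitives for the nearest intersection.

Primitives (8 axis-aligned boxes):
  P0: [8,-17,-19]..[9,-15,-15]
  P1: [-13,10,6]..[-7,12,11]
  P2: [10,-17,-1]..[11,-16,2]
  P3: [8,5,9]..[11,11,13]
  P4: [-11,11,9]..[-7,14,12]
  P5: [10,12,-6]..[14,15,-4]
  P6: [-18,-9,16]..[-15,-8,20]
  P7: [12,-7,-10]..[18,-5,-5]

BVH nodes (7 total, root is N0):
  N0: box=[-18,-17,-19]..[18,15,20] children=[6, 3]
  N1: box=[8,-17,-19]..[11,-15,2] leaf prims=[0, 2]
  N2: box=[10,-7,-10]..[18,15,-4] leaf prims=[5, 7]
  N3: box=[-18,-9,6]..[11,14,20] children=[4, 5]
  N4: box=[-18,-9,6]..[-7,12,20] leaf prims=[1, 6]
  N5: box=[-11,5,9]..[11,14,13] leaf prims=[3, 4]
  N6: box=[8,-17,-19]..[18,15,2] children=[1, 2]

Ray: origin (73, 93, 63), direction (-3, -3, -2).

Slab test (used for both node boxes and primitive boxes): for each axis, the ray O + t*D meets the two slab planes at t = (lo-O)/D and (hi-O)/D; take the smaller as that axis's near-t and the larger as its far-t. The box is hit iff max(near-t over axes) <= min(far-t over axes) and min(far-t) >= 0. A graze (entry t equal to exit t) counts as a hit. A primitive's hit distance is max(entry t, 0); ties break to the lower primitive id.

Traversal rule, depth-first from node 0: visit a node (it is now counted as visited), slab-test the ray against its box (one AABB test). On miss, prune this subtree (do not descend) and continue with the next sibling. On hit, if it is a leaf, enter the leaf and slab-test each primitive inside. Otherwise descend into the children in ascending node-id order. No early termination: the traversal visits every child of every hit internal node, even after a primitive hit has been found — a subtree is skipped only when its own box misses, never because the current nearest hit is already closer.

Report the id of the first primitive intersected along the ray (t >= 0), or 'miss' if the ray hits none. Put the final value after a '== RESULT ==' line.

Traverse from the root:
N0 x:[55/3,91/3] y:[26,110/3] z:[43/2,41] -> hit [26,91/3], descend [3, 6]
  N3 x:[62/3,91/3] y:[79/3,34] z:[43/2,57/2] -> hit [79/3,57/2], descend [4, 5]
    N4 x:[80/3,91/3] y:[27,34] z:[43/2,57/2] -> hit [27,57/2] leaf, test {P1@t=27, P6(miss)}
    N5 x:[62/3,28] y:[79/3,88/3] z:[25,27] -> hit [79/3,27] leaf, test {P3(miss), P4@t=80/3}
  N6 x:[55/3,65/3] y:[26,110/3] z:[61/2,41] -> miss, prune

Visited [0, 3, 4, 5, 6]. Tests: 5 box, 2 leaf. Nearest: P4.

== RESULT ==
4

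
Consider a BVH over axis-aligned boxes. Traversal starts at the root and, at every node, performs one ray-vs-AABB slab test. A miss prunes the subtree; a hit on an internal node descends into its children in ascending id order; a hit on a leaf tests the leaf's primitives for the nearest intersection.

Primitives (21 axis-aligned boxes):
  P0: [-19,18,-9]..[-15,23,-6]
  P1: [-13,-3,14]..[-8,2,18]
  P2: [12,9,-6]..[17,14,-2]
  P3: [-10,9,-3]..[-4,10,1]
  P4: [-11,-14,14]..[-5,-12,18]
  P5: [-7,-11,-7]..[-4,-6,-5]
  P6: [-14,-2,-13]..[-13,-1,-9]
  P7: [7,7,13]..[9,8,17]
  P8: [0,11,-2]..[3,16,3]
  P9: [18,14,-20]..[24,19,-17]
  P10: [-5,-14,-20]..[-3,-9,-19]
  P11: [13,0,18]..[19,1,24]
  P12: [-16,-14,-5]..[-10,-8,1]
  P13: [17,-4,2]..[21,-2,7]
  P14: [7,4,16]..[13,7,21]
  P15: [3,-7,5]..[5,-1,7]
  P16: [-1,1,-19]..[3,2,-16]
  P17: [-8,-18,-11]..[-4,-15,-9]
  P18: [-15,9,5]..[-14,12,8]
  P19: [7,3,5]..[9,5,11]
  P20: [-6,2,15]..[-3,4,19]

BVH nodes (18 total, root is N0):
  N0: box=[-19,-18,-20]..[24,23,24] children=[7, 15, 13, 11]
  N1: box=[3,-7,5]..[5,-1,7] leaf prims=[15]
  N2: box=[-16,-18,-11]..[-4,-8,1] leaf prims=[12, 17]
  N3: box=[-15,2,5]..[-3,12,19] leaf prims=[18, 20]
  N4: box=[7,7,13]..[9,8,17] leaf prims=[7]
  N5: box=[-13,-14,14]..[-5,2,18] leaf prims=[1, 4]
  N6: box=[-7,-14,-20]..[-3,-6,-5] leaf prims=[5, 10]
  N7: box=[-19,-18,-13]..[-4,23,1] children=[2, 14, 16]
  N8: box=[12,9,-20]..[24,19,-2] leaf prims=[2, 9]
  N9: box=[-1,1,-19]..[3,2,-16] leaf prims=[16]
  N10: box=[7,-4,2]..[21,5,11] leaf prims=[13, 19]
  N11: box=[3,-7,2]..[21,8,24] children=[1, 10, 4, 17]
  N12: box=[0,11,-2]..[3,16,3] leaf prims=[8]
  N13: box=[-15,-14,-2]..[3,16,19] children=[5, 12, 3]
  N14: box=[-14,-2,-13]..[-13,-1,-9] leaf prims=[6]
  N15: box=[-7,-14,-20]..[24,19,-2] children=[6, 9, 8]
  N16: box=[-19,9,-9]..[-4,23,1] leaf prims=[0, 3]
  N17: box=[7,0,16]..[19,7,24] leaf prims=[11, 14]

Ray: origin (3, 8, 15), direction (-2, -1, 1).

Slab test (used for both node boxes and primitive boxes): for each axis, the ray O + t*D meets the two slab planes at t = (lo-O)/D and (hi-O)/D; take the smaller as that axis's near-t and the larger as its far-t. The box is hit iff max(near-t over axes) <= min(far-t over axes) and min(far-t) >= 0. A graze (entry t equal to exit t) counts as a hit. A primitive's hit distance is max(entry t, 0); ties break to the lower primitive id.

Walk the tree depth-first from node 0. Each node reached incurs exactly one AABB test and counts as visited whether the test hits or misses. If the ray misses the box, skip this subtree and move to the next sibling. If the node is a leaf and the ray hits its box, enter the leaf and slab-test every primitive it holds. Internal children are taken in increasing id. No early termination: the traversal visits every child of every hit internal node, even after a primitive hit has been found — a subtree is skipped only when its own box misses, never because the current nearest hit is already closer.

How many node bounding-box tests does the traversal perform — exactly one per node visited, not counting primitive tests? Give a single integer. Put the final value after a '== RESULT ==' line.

Traverse from the root:
N0 x:[-21/2,11] y:[-15,26] z:[-35,9] -> hit [-21/2,9], descend [7, 11, 13, 15]
  N7 x:[7/2,11] y:[-15,26] z:[-28,-14] -> miss, prune
  N11 x:[-9,0] y:[0,15] z:[-13,9] -> hit [0,0], descend [1, 4, 10, 17]
    N1 x:[-1,0] y:[9,15] z:[-10,-8] -> miss, prune
    N4 x:[-3,-2] y:[0,1] z:[-2,2] -> miss, prune
    N10 x:[-9,-2] y:[3,12] z:[-13,-4] -> miss, prune
    N17 x:[-8,-2] y:[1,8] z:[1,9] -> miss, prune
  N13 x:[0,9] y:[-8,22] z:[-17,4] -> hit [0,4], descend [3, 5, 12]
    N3 x:[3,9] y:[-4,6] z:[-10,4] -> hit [3,4] leaf, test {P18(miss), P20@t=4}
    N5 x:[4,8] y:[6,22] z:[-1,3] -> miss, prune
    N12 x:[0,3/2] y:[-8,-3] z:[-17,-12] -> miss, prune
  N15 x:[-21/2,5] y:[-11,22] z:[-35,-17] -> miss, prune

12 AABB tests over nodes [0, 7, 11, 1, 4, 10, 17, 13, 3, 5, 12, 15]; 1 leaf entered; closest P20.

== RESULT ==
12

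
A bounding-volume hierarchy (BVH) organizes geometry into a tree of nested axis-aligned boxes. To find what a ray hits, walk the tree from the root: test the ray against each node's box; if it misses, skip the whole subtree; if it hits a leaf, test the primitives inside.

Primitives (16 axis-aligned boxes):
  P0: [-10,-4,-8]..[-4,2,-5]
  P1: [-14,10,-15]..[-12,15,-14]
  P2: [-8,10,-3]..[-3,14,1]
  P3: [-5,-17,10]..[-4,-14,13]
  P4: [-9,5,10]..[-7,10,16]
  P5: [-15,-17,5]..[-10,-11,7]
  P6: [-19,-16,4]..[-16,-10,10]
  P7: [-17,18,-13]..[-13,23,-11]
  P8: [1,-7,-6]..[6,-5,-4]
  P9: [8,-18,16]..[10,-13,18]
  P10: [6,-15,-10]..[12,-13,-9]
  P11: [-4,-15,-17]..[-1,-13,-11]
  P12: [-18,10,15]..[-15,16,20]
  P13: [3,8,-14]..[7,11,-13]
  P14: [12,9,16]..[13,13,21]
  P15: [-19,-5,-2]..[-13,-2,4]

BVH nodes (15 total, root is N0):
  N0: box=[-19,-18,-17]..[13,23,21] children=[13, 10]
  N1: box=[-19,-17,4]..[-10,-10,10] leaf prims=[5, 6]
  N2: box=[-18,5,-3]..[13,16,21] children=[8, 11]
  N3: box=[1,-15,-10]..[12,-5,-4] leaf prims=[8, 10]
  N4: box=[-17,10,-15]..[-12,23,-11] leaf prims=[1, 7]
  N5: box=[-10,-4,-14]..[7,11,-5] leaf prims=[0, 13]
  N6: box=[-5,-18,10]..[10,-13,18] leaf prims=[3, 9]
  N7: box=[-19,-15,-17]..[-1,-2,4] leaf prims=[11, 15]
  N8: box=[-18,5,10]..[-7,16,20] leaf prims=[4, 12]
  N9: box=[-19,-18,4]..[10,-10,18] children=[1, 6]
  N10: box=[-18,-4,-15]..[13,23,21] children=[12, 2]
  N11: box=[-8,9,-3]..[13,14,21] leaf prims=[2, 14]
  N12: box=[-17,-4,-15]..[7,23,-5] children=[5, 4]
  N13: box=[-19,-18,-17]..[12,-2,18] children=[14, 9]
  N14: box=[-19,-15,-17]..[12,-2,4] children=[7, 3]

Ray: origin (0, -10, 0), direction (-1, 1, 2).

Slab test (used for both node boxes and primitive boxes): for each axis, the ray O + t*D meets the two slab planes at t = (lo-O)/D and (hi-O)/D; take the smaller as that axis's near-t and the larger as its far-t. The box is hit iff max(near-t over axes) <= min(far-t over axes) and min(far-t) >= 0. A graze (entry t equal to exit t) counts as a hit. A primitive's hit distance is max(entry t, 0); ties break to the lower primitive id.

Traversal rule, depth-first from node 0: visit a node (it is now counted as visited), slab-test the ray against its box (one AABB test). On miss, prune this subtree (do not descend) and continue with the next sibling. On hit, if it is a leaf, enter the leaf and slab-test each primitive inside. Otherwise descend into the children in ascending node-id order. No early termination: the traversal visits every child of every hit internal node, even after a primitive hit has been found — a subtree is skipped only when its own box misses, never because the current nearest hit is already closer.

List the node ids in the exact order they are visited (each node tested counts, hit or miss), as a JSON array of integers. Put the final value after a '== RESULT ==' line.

Trace the traversal:
N0 x:[-13,19] y:[-8,33] z:[-17/2,21/2] -> hit [-8,21/2], descend [10, 13]
  N10 x:[-13,18] y:[6,33] z:[-15/2,21/2] -> hit [6,21/2], descend [2, 12]
    N2 x:[-13,18] y:[15,26] z:[-3/2,21/2] -> miss, prune
    N12 x:[-7,17] y:[6,33] z:[-15/2,-5/2] -> miss, prune
  N13 x:[-12,19] y:[-8,8] z:[-17/2,9] -> hit [-8,8], descend [9, 14]
    N9 x:[-10,19] y:[-8,0] z:[2,9] -> miss, prune
    N14 x:[-12,19] y:[-5,8] z:[-17/2,2] -> hit [-5,2], descend [3, 7]
      N3 x:[-12,-1] y:[-5,5] z:[-5,-2] -> miss, prune
      N7 x:[1,19] y:[-5,8] z:[-17/2,2] -> hit [1,2] leaf, test {P11(miss), P15(miss)}

9 AABB tests over nodes [0, 10, 2, 12, 13, 9, 14, 3, 7]; 1 leaf entered; closest miss.

== RESULT ==
[0, 10, 2, 12, 13, 9, 14, 3, 7]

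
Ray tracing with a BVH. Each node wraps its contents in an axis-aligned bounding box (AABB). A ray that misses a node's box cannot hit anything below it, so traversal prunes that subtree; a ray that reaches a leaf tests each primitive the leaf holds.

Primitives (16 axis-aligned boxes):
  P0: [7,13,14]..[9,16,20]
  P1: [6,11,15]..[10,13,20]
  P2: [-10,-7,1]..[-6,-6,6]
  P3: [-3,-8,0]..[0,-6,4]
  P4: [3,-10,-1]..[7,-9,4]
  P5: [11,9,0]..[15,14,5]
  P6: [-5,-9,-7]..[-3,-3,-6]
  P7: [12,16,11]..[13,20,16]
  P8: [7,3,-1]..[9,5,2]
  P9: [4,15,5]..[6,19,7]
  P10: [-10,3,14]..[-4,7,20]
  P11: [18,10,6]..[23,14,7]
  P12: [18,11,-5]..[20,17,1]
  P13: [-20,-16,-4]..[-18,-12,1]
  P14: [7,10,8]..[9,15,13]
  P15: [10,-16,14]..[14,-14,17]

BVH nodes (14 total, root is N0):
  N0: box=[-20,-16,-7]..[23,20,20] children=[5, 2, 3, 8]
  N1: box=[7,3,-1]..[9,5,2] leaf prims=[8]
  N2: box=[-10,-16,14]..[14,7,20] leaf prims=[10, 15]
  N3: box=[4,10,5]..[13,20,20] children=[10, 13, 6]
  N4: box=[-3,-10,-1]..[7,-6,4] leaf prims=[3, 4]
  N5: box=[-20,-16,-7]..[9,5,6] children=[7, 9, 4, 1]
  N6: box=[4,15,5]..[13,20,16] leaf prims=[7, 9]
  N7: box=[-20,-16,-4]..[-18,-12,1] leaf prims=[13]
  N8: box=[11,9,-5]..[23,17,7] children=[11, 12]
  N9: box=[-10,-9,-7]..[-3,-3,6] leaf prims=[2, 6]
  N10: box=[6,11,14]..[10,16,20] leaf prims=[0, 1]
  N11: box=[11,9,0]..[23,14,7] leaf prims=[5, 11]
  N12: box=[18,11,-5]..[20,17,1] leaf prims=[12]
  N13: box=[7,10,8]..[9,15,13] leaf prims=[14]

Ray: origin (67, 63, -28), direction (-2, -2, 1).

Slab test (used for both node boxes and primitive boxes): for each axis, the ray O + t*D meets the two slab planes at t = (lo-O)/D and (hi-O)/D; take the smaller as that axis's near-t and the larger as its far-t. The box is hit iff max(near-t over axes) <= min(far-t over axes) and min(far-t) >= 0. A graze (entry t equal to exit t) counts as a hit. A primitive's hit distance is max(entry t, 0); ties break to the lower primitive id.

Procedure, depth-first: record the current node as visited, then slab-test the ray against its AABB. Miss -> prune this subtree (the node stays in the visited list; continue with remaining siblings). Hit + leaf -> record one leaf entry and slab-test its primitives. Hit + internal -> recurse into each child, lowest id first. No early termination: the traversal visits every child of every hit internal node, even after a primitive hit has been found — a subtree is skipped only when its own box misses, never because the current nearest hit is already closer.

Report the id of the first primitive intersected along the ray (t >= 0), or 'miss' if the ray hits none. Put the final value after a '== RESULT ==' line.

Trace the traversal:
N0 x:[22,87/2] y:[43/2,79/2] z:[21,48] -> hit [22,79/2], descend [2, 3, 5, 8]
  N2 x:[53/2,77/2] y:[28,79/2] z:[42,48] -> miss, prune
  N3 x:[27,63/2] y:[43/2,53/2] z:[33,48] -> miss, prune
  N5 x:[29,87/2] y:[29,79/2] z:[21,34] -> hit [29,34], descend [1, 4, 7, 9]
    N1 x:[29,30] y:[29,30] z:[27,30] -> hit [29,30] leaf, test {P8@t=29}
    N4 x:[30,35] y:[69/2,73/2] z:[27,32] -> miss, prune
    N7 x:[85/2,87/2] y:[75/2,79/2] z:[24,29] -> miss, prune
    N9 x:[35,77/2] y:[33,36] z:[21,34] -> miss, prune
  N8 x:[22,28] y:[23,27] z:[23,35] -> hit [23,27], descend [11, 12]
    N11 x:[22,28] y:[49/2,27] z:[28,35] -> miss, prune
    N12 x:[47/2,49/2] y:[23,26] z:[23,29] -> hit [47/2,49/2] leaf, test {P12@t=47/2}

Visited [0, 2, 3, 5, 1, 4, 7, 9, 8, 11, 12]. Tests: 11 box, 2 leaf. Nearest: P12.

== RESULT ==
12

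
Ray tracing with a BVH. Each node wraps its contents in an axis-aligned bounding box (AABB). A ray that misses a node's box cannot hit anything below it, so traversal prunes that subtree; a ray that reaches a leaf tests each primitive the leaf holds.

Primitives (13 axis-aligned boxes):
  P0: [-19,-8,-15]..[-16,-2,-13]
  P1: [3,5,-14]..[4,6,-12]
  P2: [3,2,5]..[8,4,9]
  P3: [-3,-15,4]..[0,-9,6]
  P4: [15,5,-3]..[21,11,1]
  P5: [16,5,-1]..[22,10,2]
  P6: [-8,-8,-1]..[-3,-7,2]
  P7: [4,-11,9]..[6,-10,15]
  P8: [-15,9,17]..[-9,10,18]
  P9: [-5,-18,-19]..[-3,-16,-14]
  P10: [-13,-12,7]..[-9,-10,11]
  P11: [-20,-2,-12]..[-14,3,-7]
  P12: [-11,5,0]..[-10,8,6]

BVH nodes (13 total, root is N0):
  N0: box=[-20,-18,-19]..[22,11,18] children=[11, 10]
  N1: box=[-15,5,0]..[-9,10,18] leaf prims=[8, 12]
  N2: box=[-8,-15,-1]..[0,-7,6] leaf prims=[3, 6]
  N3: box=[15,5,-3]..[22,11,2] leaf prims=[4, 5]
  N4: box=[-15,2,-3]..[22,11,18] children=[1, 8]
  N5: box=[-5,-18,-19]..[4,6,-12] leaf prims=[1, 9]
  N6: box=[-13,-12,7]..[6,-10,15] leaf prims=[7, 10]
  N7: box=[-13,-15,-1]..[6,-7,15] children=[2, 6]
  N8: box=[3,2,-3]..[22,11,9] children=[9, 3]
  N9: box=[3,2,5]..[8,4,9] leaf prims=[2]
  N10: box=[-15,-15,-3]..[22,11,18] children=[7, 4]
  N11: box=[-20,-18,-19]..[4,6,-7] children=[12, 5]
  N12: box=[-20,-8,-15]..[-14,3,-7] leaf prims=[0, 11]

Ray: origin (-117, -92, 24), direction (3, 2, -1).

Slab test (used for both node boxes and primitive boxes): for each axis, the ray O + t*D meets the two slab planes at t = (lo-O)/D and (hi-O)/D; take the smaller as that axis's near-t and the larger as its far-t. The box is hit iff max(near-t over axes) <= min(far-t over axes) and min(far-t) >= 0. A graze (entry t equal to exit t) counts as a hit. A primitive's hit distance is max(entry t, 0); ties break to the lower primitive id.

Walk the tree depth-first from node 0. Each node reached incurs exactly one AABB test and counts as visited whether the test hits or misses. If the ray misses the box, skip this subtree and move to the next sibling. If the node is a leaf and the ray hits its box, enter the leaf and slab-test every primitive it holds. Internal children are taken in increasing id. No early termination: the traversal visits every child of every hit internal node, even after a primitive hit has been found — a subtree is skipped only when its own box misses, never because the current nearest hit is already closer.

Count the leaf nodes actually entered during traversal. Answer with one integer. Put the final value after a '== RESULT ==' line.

Traverse from the root:
N0 x:[97/3,139/3] y:[37,103/2] z:[6,43] -> hit [37,43], descend [10, 11]
  N10 x:[34,139/3] y:[77/2,103/2] z:[6,27] -> miss, prune
  N11 x:[97/3,121/3] y:[37,49] z:[31,43] -> hit [37,121/3], descend [5, 12]
    N5 x:[112/3,121/3] y:[37,49] z:[36,43] -> hit [112/3,121/3] leaf, test {P1(miss), P9@t=38}
    N12 x:[97/3,103/3] y:[42,95/2] z:[31,39] -> miss, prune

Summary -> nodes [0, 10, 11, 5, 12]; box-tests=5; leaf-entries=1; first=P9

== RESULT ==
1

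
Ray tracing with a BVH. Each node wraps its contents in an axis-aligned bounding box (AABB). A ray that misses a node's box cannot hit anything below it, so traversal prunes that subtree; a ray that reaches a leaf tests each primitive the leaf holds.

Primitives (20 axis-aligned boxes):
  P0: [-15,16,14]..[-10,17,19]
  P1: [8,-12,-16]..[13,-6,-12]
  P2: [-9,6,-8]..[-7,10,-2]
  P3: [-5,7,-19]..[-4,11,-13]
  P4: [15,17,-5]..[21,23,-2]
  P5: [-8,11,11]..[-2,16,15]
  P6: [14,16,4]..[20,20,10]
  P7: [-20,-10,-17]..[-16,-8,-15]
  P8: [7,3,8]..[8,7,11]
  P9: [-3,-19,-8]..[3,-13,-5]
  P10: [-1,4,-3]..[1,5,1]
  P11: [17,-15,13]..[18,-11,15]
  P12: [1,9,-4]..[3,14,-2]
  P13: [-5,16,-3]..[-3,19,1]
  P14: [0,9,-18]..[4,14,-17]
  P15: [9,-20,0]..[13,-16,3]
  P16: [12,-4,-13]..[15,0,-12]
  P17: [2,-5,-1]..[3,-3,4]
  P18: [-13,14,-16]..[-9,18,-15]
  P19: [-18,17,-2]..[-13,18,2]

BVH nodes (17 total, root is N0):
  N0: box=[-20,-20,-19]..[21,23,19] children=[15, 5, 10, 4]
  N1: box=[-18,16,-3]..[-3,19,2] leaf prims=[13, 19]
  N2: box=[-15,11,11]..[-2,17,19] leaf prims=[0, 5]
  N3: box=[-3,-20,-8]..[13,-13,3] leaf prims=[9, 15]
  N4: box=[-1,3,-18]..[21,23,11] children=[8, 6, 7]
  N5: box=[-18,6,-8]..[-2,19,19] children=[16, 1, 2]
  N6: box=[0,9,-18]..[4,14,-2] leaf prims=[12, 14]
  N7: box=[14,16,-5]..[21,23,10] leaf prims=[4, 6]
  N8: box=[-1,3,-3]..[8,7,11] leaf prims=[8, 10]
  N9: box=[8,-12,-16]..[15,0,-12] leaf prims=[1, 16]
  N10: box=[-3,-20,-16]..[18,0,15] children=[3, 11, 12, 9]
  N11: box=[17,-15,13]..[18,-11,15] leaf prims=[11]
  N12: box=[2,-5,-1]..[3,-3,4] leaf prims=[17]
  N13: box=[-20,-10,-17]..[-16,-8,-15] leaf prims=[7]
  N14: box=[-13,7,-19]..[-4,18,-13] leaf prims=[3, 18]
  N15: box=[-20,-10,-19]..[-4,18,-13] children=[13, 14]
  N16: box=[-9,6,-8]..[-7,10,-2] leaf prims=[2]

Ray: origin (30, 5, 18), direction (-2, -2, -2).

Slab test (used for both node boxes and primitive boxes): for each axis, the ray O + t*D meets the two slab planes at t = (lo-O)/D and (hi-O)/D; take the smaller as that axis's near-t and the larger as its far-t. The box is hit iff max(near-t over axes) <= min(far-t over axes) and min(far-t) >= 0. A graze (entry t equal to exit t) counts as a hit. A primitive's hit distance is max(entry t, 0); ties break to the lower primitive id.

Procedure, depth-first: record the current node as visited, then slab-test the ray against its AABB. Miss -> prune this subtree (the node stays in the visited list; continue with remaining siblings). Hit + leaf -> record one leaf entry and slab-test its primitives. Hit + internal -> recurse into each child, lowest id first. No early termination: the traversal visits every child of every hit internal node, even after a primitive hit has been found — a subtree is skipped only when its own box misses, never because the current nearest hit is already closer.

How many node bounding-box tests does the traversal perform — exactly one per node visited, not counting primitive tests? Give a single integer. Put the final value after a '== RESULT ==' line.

Walk:
N0 x:[9/2,25] y:[-9,25/2] z:[-1/2,37/2] -> hit [9/2,25/2], descend [4, 5, 10, 15]
  N4 x:[9/2,31/2] y:[-9,1] z:[7/2,18] -> miss, prune
  N5 x:[16,24] y:[-7,-1/2] z:[-1/2,13] -> miss, prune
  N10 x:[6,33/2] y:[5/2,25/2] z:[3/2,17] -> hit [6,25/2], descend [3, 9, 11, 12]
    N3 x:[17/2,33/2] y:[9,25/2] z:[15/2,13] -> hit [9,25/2] leaf, test {P9(miss), P15(miss)}
    N9 x:[15/2,11] y:[5/2,17/2] z:[15,17] -> miss, prune
    N11 x:[6,13/2] y:[8,10] z:[3/2,5/2] -> miss, prune
    N12 x:[27/2,14] y:[4,5] z:[7,19/2] -> miss, prune
  N15 x:[17,25] y:[-13/2,15/2] z:[31/2,37/2] -> miss, prune

Summary -> nodes [0, 4, 5, 10, 3, 9, 11, 12, 15]; box-tests=9; leaf-entries=1; first=miss

== RESULT ==
9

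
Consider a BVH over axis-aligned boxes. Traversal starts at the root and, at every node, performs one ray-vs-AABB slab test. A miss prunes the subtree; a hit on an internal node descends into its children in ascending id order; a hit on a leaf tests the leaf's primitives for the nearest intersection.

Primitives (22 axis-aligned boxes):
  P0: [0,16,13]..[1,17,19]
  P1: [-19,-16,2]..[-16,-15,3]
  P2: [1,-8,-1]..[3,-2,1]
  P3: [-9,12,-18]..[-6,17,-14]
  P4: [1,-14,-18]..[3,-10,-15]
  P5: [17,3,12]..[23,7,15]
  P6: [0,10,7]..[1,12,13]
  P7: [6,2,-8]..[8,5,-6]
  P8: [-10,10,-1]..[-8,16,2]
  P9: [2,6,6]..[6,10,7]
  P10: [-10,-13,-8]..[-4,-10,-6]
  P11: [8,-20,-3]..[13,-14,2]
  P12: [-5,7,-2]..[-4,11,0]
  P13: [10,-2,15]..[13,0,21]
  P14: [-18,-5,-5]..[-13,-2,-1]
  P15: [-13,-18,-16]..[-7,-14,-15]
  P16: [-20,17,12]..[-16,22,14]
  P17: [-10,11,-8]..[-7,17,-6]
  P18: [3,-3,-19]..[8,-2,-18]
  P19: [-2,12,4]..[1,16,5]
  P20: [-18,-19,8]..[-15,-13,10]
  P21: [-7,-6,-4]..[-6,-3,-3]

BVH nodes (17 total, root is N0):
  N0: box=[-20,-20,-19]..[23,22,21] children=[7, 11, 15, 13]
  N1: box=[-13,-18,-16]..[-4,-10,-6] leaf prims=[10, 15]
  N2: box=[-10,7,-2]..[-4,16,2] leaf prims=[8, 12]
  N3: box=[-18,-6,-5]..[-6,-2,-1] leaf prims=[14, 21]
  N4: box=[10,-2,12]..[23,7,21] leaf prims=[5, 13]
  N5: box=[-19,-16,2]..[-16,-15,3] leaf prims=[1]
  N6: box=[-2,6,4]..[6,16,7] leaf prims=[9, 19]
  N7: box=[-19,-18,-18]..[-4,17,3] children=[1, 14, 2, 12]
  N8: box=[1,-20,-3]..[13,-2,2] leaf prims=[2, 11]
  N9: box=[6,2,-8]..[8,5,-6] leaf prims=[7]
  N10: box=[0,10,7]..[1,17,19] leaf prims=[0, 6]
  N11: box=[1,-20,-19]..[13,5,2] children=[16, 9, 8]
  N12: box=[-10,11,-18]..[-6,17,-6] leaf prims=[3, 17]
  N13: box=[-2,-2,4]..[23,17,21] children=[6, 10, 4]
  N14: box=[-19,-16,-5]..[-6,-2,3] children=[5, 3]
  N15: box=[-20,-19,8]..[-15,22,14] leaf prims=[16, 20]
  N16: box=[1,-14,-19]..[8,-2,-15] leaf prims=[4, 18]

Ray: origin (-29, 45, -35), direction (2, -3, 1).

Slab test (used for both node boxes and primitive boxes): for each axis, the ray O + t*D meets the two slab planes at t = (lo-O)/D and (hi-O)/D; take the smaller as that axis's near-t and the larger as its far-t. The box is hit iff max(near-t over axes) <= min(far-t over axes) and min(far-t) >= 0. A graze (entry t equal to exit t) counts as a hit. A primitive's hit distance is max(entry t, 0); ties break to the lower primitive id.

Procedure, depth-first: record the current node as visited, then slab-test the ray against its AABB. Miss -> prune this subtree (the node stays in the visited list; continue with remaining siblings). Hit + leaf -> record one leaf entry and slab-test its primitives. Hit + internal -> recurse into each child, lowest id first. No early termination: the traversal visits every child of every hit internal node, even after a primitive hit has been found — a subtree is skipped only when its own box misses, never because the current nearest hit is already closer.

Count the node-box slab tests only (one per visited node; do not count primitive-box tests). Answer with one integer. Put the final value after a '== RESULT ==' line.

Traverse from the root:
N0 x:[9/2,26] y:[23/3,65/3] z:[16,56] -> hit [16,65/3], descend [7, 11, 13, 15]
  N7 x:[5,25/2] y:[28/3,21] z:[17,38] -> miss, prune
  N11 x:[15,21] y:[40/3,65/3] z:[16,37] -> hit [16,21], descend [8, 9, 16]
    N8 x:[15,21] y:[47/3,65/3] z:[32,37] -> miss, prune
    N9 x:[35/2,37/2] y:[40/3,43/3] z:[27,29] -> miss, prune
    N16 x:[15,37/2] y:[47/3,59/3] z:[16,20] -> hit [16,37/2] leaf, test {P4(miss), P18@t=16}
  N13 x:[27/2,26] y:[28/3,47/3] z:[39,56] -> miss, prune
  N15 x:[9/2,7] y:[23/3,64/3] z:[43,49] -> miss, prune

Visited [0, 7, 11, 8, 9, 16, 13, 15]. Tests: 8 box, 1 leaf. Nearest: P18.

== RESULT ==
8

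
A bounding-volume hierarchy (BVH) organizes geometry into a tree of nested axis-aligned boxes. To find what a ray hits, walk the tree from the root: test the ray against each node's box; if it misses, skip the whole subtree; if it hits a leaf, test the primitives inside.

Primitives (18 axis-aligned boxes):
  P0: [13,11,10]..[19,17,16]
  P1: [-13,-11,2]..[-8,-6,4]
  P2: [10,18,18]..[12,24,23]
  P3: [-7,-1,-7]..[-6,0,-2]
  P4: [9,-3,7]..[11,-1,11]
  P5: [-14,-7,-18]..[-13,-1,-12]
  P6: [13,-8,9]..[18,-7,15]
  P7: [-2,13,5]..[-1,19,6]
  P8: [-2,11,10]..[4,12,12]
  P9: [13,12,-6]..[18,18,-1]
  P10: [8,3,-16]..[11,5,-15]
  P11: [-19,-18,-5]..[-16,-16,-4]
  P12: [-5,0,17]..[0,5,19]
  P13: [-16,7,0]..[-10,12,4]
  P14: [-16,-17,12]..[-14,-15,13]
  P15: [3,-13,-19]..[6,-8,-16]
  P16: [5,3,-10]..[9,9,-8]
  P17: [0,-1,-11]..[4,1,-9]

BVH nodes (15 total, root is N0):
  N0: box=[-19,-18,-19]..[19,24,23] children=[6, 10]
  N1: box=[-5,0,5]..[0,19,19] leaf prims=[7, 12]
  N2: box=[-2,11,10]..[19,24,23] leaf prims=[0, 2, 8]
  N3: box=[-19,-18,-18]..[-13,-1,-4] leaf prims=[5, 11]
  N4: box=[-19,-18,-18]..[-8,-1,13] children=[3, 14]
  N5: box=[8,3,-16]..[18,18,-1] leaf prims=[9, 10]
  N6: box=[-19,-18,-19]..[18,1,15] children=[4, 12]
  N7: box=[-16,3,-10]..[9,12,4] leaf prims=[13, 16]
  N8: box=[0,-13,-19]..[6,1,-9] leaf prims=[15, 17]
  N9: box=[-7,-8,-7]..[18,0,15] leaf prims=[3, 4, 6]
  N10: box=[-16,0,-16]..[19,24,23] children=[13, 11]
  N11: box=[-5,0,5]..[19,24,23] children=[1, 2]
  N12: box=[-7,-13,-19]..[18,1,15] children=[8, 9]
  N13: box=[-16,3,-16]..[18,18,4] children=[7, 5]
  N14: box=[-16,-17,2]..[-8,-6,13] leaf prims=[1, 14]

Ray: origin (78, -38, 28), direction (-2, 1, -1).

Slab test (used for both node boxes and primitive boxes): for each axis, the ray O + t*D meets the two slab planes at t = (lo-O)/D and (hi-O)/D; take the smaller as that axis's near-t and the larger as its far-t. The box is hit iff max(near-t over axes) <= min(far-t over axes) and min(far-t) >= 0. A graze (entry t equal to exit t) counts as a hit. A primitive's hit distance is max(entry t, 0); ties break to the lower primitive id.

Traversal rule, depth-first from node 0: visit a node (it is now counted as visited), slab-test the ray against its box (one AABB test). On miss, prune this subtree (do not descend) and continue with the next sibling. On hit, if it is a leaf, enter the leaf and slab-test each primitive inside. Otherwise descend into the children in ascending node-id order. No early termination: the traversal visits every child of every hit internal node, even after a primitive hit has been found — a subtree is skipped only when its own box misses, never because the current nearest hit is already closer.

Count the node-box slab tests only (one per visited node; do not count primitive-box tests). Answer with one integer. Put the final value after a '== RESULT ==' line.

Walk:
N0 x:[59/2,97/2] y:[20,62] z:[5,47] -> hit [59/2,47], descend [6, 10]
  N6 x:[30,97/2] y:[20,39] z:[13,47] -> hit [30,39], descend [4, 12]
    N4 x:[43,97/2] y:[20,37] z:[15,46] -> miss, prune
    N12 x:[30,85/2] y:[25,39] z:[13,47] -> hit [30,39], descend [8, 9]
      N8 x:[36,39] y:[25,39] z:[37,47] -> hit [37,39] leaf, test {P15(miss), P17@t=37}
      N9 x:[30,85/2] y:[30,38] z:[13,35] -> hit [30,35] leaf, test {P3(miss), P4(miss), P6(miss)}
  N10 x:[59/2,47] y:[38,62] z:[5,44] -> hit [38,44], descend [11, 13]
    N11 x:[59/2,83/2] y:[38,62] z:[5,23] -> miss, prune
    N13 x:[30,47] y:[41,56] z:[24,44] -> hit [41,44], descend [5, 7]
      N5 x:[30,35] y:[41,56] z:[29,44] -> miss, prune
      N7 x:[69/2,47] y:[41,50] z:[24,38] -> miss, prune

Visited [0, 6, 4, 12, 8, 9, 10, 11, 13, 5, 7]. Tests: 11 box, 2 leaf. Nearest: P17.

== RESULT ==
11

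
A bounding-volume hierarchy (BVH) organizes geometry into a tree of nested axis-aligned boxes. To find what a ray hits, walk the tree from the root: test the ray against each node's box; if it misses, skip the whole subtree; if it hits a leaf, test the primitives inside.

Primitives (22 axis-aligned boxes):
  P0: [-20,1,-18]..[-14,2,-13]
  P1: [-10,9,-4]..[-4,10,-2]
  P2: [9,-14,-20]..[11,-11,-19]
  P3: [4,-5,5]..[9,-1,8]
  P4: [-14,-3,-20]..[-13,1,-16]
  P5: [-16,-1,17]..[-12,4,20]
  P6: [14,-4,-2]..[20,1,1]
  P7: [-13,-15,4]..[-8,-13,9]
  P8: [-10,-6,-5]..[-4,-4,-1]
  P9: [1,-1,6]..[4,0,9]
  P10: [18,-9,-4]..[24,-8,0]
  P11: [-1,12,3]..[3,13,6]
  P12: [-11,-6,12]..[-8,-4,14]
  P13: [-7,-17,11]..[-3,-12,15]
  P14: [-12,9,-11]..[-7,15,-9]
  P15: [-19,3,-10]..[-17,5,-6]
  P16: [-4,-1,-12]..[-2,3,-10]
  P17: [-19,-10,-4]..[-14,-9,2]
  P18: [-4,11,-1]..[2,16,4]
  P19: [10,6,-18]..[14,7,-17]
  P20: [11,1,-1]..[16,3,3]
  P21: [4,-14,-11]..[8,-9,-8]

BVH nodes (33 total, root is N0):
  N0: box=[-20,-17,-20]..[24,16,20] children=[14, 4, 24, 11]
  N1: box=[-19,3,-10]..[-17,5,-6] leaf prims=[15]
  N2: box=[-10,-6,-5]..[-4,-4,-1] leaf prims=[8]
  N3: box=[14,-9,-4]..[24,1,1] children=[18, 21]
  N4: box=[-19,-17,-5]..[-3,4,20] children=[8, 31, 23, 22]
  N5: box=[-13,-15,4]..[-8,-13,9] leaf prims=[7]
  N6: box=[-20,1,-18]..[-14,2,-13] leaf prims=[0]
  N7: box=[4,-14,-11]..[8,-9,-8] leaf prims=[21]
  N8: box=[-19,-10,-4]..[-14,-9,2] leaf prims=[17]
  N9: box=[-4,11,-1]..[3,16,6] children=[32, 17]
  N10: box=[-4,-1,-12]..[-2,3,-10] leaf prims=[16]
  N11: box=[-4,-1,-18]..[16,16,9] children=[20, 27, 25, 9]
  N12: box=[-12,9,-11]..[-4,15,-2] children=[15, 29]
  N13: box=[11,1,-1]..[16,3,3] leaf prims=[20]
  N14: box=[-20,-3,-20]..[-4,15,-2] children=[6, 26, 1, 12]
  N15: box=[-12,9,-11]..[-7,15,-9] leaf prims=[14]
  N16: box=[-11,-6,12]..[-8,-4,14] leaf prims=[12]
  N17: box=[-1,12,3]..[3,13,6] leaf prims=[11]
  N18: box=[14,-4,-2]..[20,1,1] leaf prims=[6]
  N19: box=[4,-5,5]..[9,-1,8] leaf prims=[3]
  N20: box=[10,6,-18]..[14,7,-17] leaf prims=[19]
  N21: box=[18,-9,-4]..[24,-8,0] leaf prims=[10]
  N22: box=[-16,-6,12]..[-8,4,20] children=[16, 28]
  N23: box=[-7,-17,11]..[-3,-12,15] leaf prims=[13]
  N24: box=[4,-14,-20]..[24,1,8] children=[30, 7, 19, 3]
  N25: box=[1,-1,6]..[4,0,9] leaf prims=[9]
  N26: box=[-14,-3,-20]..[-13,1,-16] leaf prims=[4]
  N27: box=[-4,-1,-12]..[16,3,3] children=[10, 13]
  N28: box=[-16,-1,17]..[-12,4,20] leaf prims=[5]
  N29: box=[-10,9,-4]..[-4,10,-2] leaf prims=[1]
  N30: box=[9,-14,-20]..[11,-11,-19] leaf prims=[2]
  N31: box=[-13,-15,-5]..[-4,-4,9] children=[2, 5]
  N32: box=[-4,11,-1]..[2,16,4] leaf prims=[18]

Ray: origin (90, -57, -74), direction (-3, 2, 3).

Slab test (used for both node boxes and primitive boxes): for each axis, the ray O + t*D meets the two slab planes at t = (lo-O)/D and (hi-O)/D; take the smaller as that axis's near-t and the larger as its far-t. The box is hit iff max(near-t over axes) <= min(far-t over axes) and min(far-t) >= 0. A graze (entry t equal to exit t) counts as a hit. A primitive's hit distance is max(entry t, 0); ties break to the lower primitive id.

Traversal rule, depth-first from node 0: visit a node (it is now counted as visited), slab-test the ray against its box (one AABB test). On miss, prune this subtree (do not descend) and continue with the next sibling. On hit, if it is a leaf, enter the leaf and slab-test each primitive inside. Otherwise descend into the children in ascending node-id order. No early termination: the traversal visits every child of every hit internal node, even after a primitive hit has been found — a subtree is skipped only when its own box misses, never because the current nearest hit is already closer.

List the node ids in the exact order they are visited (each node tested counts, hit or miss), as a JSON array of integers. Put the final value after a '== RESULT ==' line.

Walk:
N0 x:[22,110/3] y:[20,73/2] z:[18,94/3] -> hit [22,94/3], descend [4, 11, 14, 24]
  N4 x:[31,109/3] y:[20,61/2] z:[23,94/3] -> miss, prune
  N11 x:[74/3,94/3] y:[28,73/2] z:[56/3,83/3] -> miss, prune
  N14 x:[94/3,110/3] y:[27,36] z:[18,24] -> miss, prune
  N24 x:[22,86/3] y:[43/2,29] z:[18,82/3] -> hit [22,82/3], descend [3, 7, 19, 30]
    N3 x:[22,76/3] y:[24,29] z:[70/3,25] -> hit [24,25], descend [18, 21]
      N18 x:[70/3,76/3] y:[53/2,29] z:[24,25] -> miss, prune
      N21 x:[22,24] y:[24,49/2] z:[70/3,74/3] -> hit [24,24] leaf, test {P10@t=24}
    N7 x:[82/3,86/3] y:[43/2,24] z:[21,22] -> miss, prune
    N19 x:[27,86/3] y:[26,28] z:[79/3,82/3] -> hit [27,82/3] leaf, test {P3@t=27}
    N30 x:[79/3,27] y:[43/2,23] z:[18,55/3] -> miss, prune

11 AABB tests over nodes [0, 4, 11, 14, 24, 3, 18, 21, 7, 19, 30]; 2 leaves entered; closest P10.

== RESULT ==
[0, 4, 11, 14, 24, 3, 18, 21, 7, 19, 30]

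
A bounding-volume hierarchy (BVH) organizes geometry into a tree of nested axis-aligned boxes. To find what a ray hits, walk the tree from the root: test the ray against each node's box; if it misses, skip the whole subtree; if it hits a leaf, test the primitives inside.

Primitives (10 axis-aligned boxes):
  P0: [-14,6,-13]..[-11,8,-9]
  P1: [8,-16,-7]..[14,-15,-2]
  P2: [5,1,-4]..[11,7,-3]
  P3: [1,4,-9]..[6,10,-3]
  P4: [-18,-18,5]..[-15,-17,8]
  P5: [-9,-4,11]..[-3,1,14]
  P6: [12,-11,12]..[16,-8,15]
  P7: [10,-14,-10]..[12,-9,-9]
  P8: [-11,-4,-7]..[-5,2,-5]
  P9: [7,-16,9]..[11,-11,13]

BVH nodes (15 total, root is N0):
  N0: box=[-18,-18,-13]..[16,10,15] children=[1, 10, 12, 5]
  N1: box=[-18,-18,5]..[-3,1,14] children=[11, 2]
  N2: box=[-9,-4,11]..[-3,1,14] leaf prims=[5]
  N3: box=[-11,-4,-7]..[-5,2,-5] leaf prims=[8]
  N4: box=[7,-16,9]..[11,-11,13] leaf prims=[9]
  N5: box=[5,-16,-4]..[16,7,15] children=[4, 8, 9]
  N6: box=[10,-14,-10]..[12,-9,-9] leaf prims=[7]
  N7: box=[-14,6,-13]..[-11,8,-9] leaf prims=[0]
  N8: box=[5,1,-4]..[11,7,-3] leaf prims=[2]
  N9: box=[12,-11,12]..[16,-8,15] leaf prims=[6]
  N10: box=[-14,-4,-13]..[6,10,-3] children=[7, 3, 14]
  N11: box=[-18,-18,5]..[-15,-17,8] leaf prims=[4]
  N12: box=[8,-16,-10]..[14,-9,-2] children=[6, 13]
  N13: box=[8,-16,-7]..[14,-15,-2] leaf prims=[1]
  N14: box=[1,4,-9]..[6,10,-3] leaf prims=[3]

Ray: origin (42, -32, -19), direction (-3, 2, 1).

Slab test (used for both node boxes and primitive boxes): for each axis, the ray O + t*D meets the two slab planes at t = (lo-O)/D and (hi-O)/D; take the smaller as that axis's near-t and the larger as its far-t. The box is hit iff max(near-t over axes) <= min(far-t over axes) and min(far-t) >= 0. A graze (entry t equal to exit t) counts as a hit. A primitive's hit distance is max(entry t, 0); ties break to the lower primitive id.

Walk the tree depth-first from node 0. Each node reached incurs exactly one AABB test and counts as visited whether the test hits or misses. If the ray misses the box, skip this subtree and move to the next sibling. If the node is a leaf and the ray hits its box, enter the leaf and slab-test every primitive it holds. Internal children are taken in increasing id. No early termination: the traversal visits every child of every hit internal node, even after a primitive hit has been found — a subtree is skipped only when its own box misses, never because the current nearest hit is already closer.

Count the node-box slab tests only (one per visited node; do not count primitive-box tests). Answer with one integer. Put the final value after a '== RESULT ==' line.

Walk:
N0 x:[26/3,20] y:[7,21] z:[6,34] -> hit [26/3,20], descend [1, 5, 10, 12]
  N1 x:[15,20] y:[7,33/2] z:[24,33] -> miss, prune
  N5 x:[26/3,37/3] y:[8,39/2] z:[15,34] -> miss, prune
  N10 x:[12,56/3] y:[14,21] z:[6,16] -> hit [14,16], descend [3, 7, 14]
    N3 x:[47/3,53/3] y:[14,17] z:[12,14] -> miss, prune
    N7 x:[53/3,56/3] y:[19,20] z:[6,10] -> miss, prune
    N14 x:[12,41/3] y:[18,21] z:[10,16] -> miss, prune
  N12 x:[28/3,34/3] y:[8,23/2] z:[9,17] -> hit [28/3,34/3], descend [6, 13]
    N6 x:[10,32/3] y:[9,23/2] z:[9,10] -> hit [10,10] leaf, test {P7@t=10}
    N13 x:[28/3,34/3] y:[8,17/2] z:[12,17] -> miss, prune

order=[0, 1, 5, 10, 3, 7, 14, 12, 6, 13]  |boxes|=10  |leaves|=1  hit=P7

== RESULT ==
10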